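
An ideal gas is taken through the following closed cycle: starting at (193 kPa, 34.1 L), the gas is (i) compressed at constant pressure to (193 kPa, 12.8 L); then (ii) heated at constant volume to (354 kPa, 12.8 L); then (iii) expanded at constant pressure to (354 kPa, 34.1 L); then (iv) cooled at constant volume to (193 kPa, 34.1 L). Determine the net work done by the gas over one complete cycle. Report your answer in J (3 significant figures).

Constant-volume legs do no work.
W(i) = (193)(12.8 − 34.1) = -4111 J; W(iii) = (354)(34.1 − 12.8) = 7540 J.
W_net = -4111 + 7540 = 3429 J (the clockwise enclosed area).

W_net ≈ 3430 J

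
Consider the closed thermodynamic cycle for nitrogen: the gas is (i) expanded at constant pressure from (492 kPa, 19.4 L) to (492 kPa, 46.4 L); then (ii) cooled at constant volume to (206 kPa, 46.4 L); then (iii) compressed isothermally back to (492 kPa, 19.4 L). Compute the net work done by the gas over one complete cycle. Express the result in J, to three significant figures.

Leg (i): W = PΔV = (492)(46.4 − 19.4) = 13284 J.
Leg (ii): W = 0.
Leg (iii): W = PᵢVᵢ ln(V_f/Vᵢ) = (9558) ln(19.4/46.4) = -8335 J.
W_net = 13284 − 8335 = 4949 J.

W_net ≈ 4950 J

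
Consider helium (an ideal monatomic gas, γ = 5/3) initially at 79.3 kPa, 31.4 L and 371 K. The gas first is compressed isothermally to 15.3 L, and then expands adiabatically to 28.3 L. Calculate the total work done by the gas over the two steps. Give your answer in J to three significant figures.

Step 1 (isothermal): W = P₁V₁ ln(V₂/V₁) = (2490) ln(15.3/31.4) = -1790 J.
After step 1: P = 162.7 kPa, V = 15.3 L, T = 371 K.
Step 2 (adiabatic): W = (P₁V₁ − P₂V₂)/(γ−1) = (2490 − 1652)/0.667 = 1256 J.
W_total = -1790 + 1256 = -533.9 J.

W_total ≈ -534 J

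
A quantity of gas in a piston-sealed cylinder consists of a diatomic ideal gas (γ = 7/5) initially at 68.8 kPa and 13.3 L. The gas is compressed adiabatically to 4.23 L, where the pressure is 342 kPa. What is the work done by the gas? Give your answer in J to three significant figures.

W ≈ -1330 J

Adiabatic: W = (P₁V₁ − P₂V₂)/(γ − 1) with γ = 7/5.
P₁V₁ = 915 J, P₂V₂ = 1447 J.
W = (915 − 1447) / 0.4 = -1329 J.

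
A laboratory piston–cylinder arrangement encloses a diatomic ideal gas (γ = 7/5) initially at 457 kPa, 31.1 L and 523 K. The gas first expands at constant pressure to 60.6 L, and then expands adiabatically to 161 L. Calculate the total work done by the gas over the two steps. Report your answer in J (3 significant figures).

Step 1 (isobaric): W = PΔV = (457 kPa)(60.6 − 31.1 L) = 13482 J.
After step 1: P = 457 kPa, V = 60.6 L, T = 1019 K.
Step 2 (adiabatic): W = (P₁V₁ − P₂V₂)/(γ−1) = (27694 − 18735)/0.4 = 22399 J.
W_total = 13482 + 22399 = 35880 J.

W_total ≈ 35900 J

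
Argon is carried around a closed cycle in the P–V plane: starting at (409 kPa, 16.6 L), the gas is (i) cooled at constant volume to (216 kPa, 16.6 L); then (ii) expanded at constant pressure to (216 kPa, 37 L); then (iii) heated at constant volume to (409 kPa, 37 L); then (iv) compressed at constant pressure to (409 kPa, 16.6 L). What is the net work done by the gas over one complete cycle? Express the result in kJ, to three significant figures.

W_net ≈ -3.94 kJ

Constant-volume legs do no work.
W(ii) = (216)(37 − 16.6) = 4406 J; W(iv) = (409)(16.6 − 37) = -8344 J.
W_net = 4406 − 8344 = -3937 J (the counter-clockwise enclosed area).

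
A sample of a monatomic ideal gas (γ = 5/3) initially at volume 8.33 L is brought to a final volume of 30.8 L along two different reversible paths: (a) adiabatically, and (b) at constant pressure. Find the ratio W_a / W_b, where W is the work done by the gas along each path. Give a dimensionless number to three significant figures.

W_a / W_b ≈ 0.324

Path (a) adiabatic: W = P₁V₁(1 − (V₁/V₂)^(γ−1))/(γ−1) → W_a/(P₁V₁) = 0.8727.
Path (b) isobaric: W = P₁(V₂ − V₁) → W_b/(P₁V₁) = 2.697.
W_a / W_b = 0.8727 / 2.697 = 0.3235.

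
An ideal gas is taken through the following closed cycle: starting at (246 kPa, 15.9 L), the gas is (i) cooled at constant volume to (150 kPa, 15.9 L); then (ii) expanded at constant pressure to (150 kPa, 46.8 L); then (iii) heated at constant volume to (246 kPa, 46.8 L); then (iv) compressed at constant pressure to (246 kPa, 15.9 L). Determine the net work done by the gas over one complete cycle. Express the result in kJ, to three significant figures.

W_net ≈ -2.97 kJ

Constant-volume legs do no work.
W(ii) = (150)(46.8 − 15.9) = 4635 J; W(iv) = (246)(15.9 − 46.8) = -7601 J.
W_net = 4635 − 7601 = -2966 J (the counter-clockwise enclosed area).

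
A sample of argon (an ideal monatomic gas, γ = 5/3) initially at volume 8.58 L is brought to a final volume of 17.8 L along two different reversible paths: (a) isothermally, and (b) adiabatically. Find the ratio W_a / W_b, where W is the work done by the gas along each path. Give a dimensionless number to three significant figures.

W_a / W_b ≈ 1.26

Path (a) isothermal: W = P₁V₁ ln(V₂/V₁) → W_a/(P₁V₁) = 0.7298.
Path (b) adiabatic: W = P₁V₁(1 − (V₁/V₂)^(γ−1))/(γ−1) → W_b/(P₁V₁) = 0.5778.
W_a / W_b = 0.7298 / 0.5778 = 1.263.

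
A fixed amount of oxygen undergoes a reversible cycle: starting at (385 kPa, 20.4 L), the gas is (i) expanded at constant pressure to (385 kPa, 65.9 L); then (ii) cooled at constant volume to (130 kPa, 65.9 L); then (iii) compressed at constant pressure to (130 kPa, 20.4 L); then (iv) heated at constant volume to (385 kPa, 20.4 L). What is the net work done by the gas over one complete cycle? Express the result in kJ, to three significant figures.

Constant-volume legs do no work.
W(i) = (385)(65.9 − 20.4) = 17518 J; W(iii) = (130)(20.4 − 65.9) = -5915 J.
W_net = 17518 − 5915 = 11603 J (the clockwise enclosed area).

W_net ≈ 11.6 kJ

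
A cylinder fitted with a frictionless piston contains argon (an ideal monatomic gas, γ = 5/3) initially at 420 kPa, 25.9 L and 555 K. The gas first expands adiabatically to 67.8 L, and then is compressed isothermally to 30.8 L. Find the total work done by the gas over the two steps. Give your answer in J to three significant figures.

W_total ≈ 3210 J

Step 1 (adiabatic): W = (P₁V₁ − P₂V₂)/(γ−1) = (10878 − 5727)/0.667 = 7726 J.
After step 1: P = 84.47 kPa, V = 67.8 L, T = 292.2 K.
Step 2 (isothermal): W = P₁V₁ ln(V₂/V₁) = (5727) ln(30.8/67.8) = -4519 J.
W_total = 7726 − 4519 = 3208 J.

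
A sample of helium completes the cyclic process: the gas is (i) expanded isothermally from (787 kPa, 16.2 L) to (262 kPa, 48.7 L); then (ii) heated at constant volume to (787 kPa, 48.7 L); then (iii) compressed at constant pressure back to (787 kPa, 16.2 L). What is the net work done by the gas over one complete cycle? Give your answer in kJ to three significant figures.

W_net ≈ -11.5 kJ

Leg (i): W = PᵢVᵢ ln(V_f/Vᵢ) = (12749) ln(48.7/16.2) = 14033 J.
Leg (ii): W = 0.
Leg (iii): W = PΔV = (787)(16.2 − 48.7) = -25578 J.
W_net = 14033 − 25578 = -11545 J.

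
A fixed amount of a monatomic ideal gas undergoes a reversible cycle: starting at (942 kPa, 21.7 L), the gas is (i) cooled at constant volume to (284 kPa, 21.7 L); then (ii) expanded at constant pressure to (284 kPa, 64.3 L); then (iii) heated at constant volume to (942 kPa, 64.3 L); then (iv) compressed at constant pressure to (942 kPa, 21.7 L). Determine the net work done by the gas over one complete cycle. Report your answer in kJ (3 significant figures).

W_net ≈ -28.0 kJ

Constant-volume legs do no work.
W(ii) = (284)(64.3 − 21.7) = 12098 J; W(iv) = (942)(21.7 − 64.3) = -40129 J.
W_net = 12098 − 40129 = -28031 J (the counter-clockwise enclosed area).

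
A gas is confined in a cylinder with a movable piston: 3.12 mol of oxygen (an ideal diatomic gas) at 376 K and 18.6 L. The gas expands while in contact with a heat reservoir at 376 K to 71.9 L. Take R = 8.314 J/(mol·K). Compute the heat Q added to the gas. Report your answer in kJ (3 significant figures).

Q ≈ 13.2 kJ

Isothermal ⇒ ΔU = 0, so Q = W = nRT ln(V₂/V₁).
Q = (3.12)(8.314)(376) ln(71.9/18.6) = 9753 × 1.352 = 13188 J.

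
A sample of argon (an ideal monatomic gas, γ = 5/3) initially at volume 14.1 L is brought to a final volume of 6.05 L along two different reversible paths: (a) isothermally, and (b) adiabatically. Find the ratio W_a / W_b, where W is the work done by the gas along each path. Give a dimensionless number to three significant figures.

Path (a) isothermal: W = P₁V₁ ln(V₂/V₁) → W_a/(P₁V₁) = -0.8461.
Path (b) adiabatic: W = P₁V₁(1 − (V₁/V₂)^(γ−1))/(γ−1) → W_b/(P₁V₁) = -1.137.
W_a / W_b = -0.8461 / -1.137 = 0.7443.

W_a / W_b ≈ 0.744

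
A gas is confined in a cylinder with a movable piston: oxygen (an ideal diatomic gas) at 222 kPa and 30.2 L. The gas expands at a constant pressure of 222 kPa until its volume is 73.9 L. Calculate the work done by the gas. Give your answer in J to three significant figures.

Isobaric: W = P ΔV.
W = (222 kPa)(73.9 − 30.2 L) = (222)(43.7) = 9701 J.

W ≈ 9700 J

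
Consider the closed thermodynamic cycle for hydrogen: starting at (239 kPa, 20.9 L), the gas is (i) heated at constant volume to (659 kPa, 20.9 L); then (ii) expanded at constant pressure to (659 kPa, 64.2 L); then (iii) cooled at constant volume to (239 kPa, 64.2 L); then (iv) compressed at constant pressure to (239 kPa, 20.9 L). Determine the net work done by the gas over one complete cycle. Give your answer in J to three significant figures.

W_net ≈ 18200 J

Constant-volume legs do no work.
W(ii) = (659)(64.2 − 20.9) = 28535 J; W(iv) = (239)(20.9 − 64.2) = -10349 J.
W_net = 28535 − 10349 = 18186 J (the clockwise enclosed area).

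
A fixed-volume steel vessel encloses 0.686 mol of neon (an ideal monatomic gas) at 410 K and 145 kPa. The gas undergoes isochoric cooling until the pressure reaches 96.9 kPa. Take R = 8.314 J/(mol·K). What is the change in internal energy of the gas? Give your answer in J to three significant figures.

ΔU ≈ -1160 J

Constant volume ⇒ W = 0, so Q = ΔU = nCᵥΔT with Cᵥ = 3R/2 = 12.47 J/(mol·K).
At constant V, T₂/T₁ = P₂/P₁ ⇒ ΔT = T₁(P₂/P₁ − 1) = 410·(96.9/145 − 1) = -136 K.
ΔU = (0.686)(12.47)(-136) = -1164 J.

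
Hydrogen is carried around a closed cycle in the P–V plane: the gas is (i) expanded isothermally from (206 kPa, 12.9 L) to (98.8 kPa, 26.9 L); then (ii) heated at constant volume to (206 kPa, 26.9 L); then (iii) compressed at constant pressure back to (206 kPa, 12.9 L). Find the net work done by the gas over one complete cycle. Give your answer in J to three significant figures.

W_net ≈ -931 J

Leg (i): W = PᵢVᵢ ln(V_f/Vᵢ) = (2657) ln(26.9/12.9) = 1953 J.
Leg (ii): W = 0.
Leg (iii): W = PΔV = (206)(12.9 − 26.9) = -2884 J.
W_net = 1953 − 2884 = -931.1 J.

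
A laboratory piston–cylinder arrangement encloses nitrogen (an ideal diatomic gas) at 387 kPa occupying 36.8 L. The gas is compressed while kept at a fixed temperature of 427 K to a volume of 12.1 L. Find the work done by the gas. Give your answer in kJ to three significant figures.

Isothermal: W = nRT ln(V₂/V₁) = P₁V₁ ln(V₂/V₁).
P₁V₁ = (387 kPa)(36.8 L) = 14242 J.
W = 14242 × ln(12.1/36.8) = 14242 × -1.112
W_by_gas = -15841 J.

W ≈ -15.8 kJ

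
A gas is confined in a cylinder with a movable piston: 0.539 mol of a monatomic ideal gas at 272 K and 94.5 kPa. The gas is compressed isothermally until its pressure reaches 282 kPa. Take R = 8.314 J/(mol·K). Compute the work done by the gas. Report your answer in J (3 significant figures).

Isothermal process: W = nRT ln(V₂/V₁) = nRT ln(P₁/P₂).
W = (0.539)(8.314)(272) × ln(94.5/282)
  = 1219 × ln(0.3351) = 1219 × -1.093
W_by_gas = -1333 J.

W ≈ -1330 J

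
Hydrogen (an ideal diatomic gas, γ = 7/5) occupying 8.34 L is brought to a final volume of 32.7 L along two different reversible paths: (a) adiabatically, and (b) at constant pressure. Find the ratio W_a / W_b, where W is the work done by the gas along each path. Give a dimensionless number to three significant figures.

W_a / W_b ≈ 0.360

Path (a) adiabatic: W = P₁V₁(1 − (V₁/V₂)^(γ−1))/(γ−1) → W_a/(P₁V₁) = 1.053.
Path (b) isobaric: W = P₁(V₂ − V₁) → W_b/(P₁V₁) = 2.921.
W_a / W_b = 1.053 / 2.921 = 0.3604.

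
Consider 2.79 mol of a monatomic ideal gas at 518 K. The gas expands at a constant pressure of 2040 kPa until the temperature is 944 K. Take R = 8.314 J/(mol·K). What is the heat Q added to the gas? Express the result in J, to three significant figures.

Q ≈ 24700 J

Isobaric: W = nRΔT = (2.79)(8.314)(426) = 9882 J.
ΔU = nCᵥΔT with Cᵥ = 3R/2: ΔU = (2.79)(12.47)(426) = 14822 J.
Q = ΔU + W = 14822 + 9882 = 24704 J.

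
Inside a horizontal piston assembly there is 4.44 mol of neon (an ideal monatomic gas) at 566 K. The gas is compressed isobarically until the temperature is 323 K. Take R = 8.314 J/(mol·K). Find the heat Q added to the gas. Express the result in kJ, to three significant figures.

Isobaric: W = nRΔT = (4.44)(8.314)(-243) = -8970 J.
ΔU = nCᵥΔT with Cᵥ = 3R/2: ΔU = (4.44)(12.47)(-243) = -13455 J.
Q = ΔU + W = -13455 − 8970 = -22425 J.

Q ≈ -22.4 kJ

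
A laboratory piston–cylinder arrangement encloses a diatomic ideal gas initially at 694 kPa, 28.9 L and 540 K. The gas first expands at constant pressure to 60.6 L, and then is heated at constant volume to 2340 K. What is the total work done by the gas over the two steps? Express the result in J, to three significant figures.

Step 1 (isobaric): W = PΔV = (694 kPa)(60.6 − 28.9 L) = 22000 J.
Step 2 (isochoric): W = 0 (constant volume).
W_total = 22000 + 0 = 22000 J.

W_total ≈ 22000 J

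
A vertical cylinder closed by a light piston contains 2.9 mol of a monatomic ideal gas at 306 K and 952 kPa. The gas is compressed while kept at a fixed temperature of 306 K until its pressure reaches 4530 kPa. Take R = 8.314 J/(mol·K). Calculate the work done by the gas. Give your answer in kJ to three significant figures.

W ≈ -11.5 kJ

Isothermal process: W = nRT ln(V₂/V₁) = nRT ln(P₁/P₂).
W = (2.9)(8.314)(306) × ln(952/4530)
  = 7378 × ln(0.2102) = 7378 × -1.56
W_by_gas = -11509 J.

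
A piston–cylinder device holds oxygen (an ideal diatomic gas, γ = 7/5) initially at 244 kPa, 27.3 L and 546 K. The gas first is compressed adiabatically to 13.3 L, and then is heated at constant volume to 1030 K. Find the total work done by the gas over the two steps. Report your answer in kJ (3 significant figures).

W_total ≈ -5.55 kJ

Step 1 (adiabatic): W = (P₁V₁ − P₂V₂)/(γ−1) = (6661 − 8881)/0.4 = -5550 J.
Step 2 (isochoric): W = 0 (constant volume).
W_total = -5550 + 0 = -5550 J.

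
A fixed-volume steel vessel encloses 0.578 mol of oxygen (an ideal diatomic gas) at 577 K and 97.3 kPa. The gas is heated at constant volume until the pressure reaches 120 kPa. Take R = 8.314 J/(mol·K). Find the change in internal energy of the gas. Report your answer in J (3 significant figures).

Constant volume ⇒ W = 0, so Q = ΔU = nCᵥΔT with Cᵥ = 5R/2 = 20.79 J/(mol·K).
At constant V, T₂/T₁ = P₂/P₁ ⇒ ΔT = T₁(P₂/P₁ − 1) = 577·(120/97.3 − 1) = 134.6 K.
ΔU = (0.578)(20.79)(134.6) = 1617 J.

ΔU ≈ 1620 J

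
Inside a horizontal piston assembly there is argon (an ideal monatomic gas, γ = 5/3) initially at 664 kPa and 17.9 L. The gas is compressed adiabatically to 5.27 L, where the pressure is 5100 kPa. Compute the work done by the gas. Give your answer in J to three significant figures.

W ≈ -22500 J

Adiabatic: W = (P₁V₁ − P₂V₂)/(γ − 1) with γ = 5/3.
P₁V₁ = 11886 J, P₂V₂ = 26877 J.
W = (11886 − 26877) / 0.6667 = -22487 J.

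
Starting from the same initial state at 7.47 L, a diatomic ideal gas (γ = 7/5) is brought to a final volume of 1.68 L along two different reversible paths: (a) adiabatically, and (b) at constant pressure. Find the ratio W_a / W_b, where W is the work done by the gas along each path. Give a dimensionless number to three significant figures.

Path (a) adiabatic: W = P₁V₁(1 − (V₁/V₂)^(γ−1))/(γ−1) → W_a/(P₁V₁) = -2.041.
Path (b) isobaric: W = P₁(V₂ − V₁) → W_b/(P₁V₁) = -0.7751.
W_a / W_b = -2.041 / -0.7751 = 2.633.

W_a / W_b ≈ 2.63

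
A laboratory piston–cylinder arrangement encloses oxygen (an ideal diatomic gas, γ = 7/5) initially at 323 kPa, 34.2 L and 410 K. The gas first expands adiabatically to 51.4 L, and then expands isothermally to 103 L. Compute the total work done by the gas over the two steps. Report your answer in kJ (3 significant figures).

Step 1 (adiabatic): W = (P₁V₁ − P₂V₂)/(γ−1) = (11047 − 9385)/0.4 = 4153 J.
After step 1: P = 182.6 kPa, V = 51.4 L, T = 348.3 K.
Step 2 (isothermal): W = P₁V₁ ln(V₂/V₁) = (9385) ln(103/51.4) = 6524 J.
W_total = 4153 + 6524 = 10677 J.

W_total ≈ 10.7 kJ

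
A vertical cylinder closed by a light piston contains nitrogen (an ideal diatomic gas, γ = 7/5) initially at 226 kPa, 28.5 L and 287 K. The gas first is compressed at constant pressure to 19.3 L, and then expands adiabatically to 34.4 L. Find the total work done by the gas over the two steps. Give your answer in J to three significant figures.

W_total ≈ 172 J

Step 1 (isobaric): W = PΔV = (226 kPa)(19.3 − 28.5 L) = -2079 J.
After step 1: P = 226 kPa, V = 19.3 L, T = 194.4 K.
Step 2 (adiabatic): W = (P₁V₁ − P₂V₂)/(γ−1) = (4362 − 3462)/0.4 = 2251 J.
W_total = -2079 + 2251 = 171.5 J.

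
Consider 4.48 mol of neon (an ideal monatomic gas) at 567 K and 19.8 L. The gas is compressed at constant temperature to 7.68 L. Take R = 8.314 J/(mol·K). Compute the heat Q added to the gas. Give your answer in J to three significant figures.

Q ≈ -20000 J

Isothermal ⇒ ΔU = 0, so Q = W = nRT ln(V₂/V₁).
Q = (4.48)(8.314)(567) ln(7.68/19.8) = 21119 × -0.9471 = -20001 J.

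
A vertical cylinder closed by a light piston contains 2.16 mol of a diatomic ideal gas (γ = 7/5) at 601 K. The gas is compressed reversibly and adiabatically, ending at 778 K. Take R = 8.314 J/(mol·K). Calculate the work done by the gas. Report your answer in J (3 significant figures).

W ≈ -7950 J

Adiabatic ⇒ Q = 0, so W_by = −ΔU = nCᵥ(T₁ − T₂).
Cᵥ = 5R/2 = 20.79 J/(mol·K).
W = (2.16)(20.79)(601 − 778) = -7947 J.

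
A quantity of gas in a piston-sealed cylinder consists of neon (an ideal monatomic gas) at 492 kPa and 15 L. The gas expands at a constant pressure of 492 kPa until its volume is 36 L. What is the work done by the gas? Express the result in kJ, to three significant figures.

W ≈ 10.3 kJ

Isobaric: W = P ΔV.
W = (492 kPa)(36 − 15 L) = (492)(21) = 10332 J.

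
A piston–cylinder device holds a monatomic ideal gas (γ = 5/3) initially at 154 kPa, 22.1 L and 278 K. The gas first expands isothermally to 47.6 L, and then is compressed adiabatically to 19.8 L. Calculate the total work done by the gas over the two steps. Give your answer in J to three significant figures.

W_total ≈ -1450 J

Step 1 (isothermal): W = P₁V₁ ln(V₂/V₁) = (3403) ln(47.6/22.1) = 2611 J.
After step 1: P = 71.5 kPa, V = 47.6 L, T = 278 K.
Step 2 (adiabatic): W = (P₁V₁ − P₂V₂)/(γ−1) = (3403 − 6108)/0.667 = -4056 J.
W_total = 2611 − 4056 = -1445 J.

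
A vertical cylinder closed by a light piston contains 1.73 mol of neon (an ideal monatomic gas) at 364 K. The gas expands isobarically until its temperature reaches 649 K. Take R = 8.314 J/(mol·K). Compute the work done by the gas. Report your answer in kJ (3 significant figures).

W ≈ 4.10 kJ

Isobaric: W = P ΔV = nR ΔT.
W = (1.73)(8.314)(649 − 364) = 4099 J.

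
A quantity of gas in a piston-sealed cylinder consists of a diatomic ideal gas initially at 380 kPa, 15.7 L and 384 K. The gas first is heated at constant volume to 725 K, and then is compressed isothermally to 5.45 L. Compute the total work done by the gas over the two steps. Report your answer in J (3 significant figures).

W_total ≈ -11900 J

Step 1 (isochoric): W = 0 (constant volume).
After step 1: P = 717.4 kPa (V unchanged).
Step 2 (isothermal): W = P₁V₁ ln(V₂/V₁) = (11264) ln(5.45/15.7) = -11918 J.
W_total = 0 − 11918 = -11918 J.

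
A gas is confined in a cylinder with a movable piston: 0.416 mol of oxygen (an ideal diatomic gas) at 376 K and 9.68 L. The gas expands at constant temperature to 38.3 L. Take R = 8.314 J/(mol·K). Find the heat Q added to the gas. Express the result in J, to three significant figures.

Q ≈ 1790 J

Isothermal ⇒ ΔU = 0, so Q = W = nRT ln(V₂/V₁).
Q = (0.416)(8.314)(376) ln(38.3/9.68) = 1300 × 1.375 = 1789 J.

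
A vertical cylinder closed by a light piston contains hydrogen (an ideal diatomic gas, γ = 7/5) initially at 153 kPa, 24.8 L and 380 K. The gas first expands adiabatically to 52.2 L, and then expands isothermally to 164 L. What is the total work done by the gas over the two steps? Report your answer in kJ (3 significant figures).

W_total ≈ 5.67 kJ

Step 1 (adiabatic): W = (P₁V₁ − P₂V₂)/(γ−1) = (3794 − 2817)/0.4 = 2442 J.
After step 1: P = 53.97 kPa, V = 52.2 L, T = 282.2 K.
Step 2 (isothermal): W = P₁V₁ ln(V₂/V₁) = (2817) ln(164/52.2) = 3225 J.
W_total = 2442 + 3225 = 5668 J.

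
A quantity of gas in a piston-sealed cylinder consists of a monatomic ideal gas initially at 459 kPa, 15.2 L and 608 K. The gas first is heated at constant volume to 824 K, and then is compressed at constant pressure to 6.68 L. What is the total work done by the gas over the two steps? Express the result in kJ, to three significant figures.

W_total ≈ -5.30 kJ

Step 1 (isochoric): W = 0 (constant volume).
After step 1: P = 622.1 kPa (V unchanged).
Step 2 (isobaric): W = PΔV = (622.1 kPa)(6.68 − 15.2 L) = -5300 J.
W_total = 0 − 5300 = -5300 J.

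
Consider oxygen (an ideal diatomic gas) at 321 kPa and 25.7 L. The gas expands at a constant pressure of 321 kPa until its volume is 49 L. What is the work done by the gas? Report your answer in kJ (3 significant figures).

Isobaric: W = P ΔV.
W = (321 kPa)(49 − 25.7 L) = (321)(23.3) = 7479 J.

W ≈ 7.48 kJ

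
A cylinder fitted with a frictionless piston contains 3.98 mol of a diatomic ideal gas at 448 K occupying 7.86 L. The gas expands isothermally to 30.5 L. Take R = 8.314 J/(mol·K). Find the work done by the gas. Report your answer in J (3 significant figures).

W ≈ 20100 J

Isothermal: W = nRT ln(V₂/V₁).
W = (3.98)(8.314)(448) × ln(30.5/7.86)
  = 14824 × 1.356
W_by_gas = 20101 J.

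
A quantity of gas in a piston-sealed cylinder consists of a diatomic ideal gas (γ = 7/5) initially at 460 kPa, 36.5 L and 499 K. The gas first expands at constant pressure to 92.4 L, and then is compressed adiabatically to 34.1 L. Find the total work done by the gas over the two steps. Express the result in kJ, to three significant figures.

Step 1 (isobaric): W = PΔV = (460 kPa)(92.4 − 36.5 L) = 25714 J.
After step 1: P = 460 kPa, V = 92.4 L, T = 1263 K.
Step 2 (adiabatic): W = (P₁V₁ − P₂V₂)/(γ−1) = (42504 − 63328)/0.4 = -52060 J.
W_total = 25714 − 52060 = -26346 J.

W_total ≈ -26.3 kJ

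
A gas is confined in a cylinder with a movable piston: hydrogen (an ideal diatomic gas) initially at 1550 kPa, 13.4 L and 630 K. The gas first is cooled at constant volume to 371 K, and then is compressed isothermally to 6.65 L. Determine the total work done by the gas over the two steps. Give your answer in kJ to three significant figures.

Step 1 (isochoric): W = 0 (constant volume).
After step 1: P = 912.8 kPa (V unchanged).
Step 2 (isothermal): W = P₁V₁ ln(V₂/V₁) = (12231) ln(6.65/13.4) = -8570 J.
W_total = 0 − 8570 = -8570 J.

W_total ≈ -8.57 kJ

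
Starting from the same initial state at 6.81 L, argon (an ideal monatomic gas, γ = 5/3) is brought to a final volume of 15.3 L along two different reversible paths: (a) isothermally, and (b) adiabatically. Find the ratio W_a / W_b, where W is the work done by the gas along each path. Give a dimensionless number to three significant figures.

Path (a) isothermal: W = P₁V₁ ln(V₂/V₁) → W_a/(P₁V₁) = 0.8095.
Path (b) adiabatic: W = P₁V₁(1 − (V₁/V₂)^(γ−1))/(γ−1) → W_b/(P₁V₁) = 0.6256.
W_a / W_b = 0.8095 / 0.6256 = 1.294.

W_a / W_b ≈ 1.29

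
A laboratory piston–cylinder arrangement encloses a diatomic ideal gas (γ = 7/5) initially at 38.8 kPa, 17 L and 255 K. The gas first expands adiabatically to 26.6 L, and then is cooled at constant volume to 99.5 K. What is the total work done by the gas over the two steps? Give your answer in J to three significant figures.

W_total ≈ 270 J

Step 1 (adiabatic): W = (P₁V₁ − P₂V₂)/(γ−1) = (659.6 − 551.5)/0.4 = 270.4 J.
Step 2 (isochoric): W = 0 (constant volume).
W_total = 270.4 + 0 = 270.4 J.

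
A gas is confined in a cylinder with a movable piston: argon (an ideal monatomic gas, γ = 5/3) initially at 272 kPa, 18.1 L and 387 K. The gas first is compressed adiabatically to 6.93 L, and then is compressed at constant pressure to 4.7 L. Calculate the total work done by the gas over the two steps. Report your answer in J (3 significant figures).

W_total ≈ -9630 J

Step 1 (adiabatic): W = (P₁V₁ − P₂V₂)/(γ−1) = (4923 − 9337)/0.667 = -6621 J.
After step 1: P = 1347 kPa, V = 6.93 L, T = 734 K.
Step 2 (isobaric): W = PΔV = (1347 kPa)(4.7 − 6.93 L) = -3005 J.
W_total = -6621 − 3005 = -9625 J.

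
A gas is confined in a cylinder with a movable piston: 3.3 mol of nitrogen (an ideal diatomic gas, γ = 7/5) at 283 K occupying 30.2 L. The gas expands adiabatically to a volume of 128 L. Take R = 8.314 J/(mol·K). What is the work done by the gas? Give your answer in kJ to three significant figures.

Adiabatic: TV^(γ−1) = const with γ = 7/5.
T₂ = T₁ (V₁/V₂)^(γ−1) = 283 × (30.2/128)^0.4 = 283 × 0.5612 = 158.8 K.
W_by = nCᵥ(T₁ − T₂) = (3.3)(20.79)(283 − 158.8) = 8518 J.

W ≈ 8.52 kJ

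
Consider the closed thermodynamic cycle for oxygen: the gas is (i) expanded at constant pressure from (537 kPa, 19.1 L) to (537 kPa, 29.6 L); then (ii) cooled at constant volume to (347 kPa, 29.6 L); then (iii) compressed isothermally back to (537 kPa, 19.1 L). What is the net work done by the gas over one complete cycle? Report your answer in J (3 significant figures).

Leg (i): W = PΔV = (537)(29.6 − 19.1) = 5638 J.
Leg (ii): W = 0.
Leg (iii): W = PᵢVᵢ ln(V_f/Vᵢ) = (10271) ln(19.1/29.6) = -4500 J.
W_net = 5638 − 4500 = 1139 J.

W_net ≈ 1140 J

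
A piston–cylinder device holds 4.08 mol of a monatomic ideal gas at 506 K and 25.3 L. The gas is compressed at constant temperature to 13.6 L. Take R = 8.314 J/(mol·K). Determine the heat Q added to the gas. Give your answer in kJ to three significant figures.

Q ≈ -10.7 kJ

Isothermal ⇒ ΔU = 0, so Q = W = nRT ln(V₂/V₁).
Q = (4.08)(8.314)(506) ln(13.6/25.3) = 17164 × -0.6207 = -10654 J.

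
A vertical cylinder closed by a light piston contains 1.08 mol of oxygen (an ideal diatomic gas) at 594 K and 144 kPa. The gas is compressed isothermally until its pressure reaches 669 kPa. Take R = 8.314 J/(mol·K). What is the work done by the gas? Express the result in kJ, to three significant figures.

W ≈ -8.19 kJ

Isothermal process: W = nRT ln(V₂/V₁) = nRT ln(P₁/P₂).
W = (1.08)(8.314)(594) × ln(144/669)
  = 5334 × ln(0.2152) = 5334 × -1.536
W_by_gas = -8192 J.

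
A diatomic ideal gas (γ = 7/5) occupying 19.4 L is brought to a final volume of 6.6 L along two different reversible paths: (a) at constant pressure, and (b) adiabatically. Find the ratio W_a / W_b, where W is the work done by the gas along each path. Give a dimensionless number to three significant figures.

Path (a) isobaric: W = P₁(V₂ − V₁) → W_a/(P₁V₁) = -0.6598.
Path (b) adiabatic: W = P₁V₁(1 − (V₁/V₂)^(γ−1))/(γ−1) → W_b/(P₁V₁) = -1.348.
W_a / W_b = -0.6598 / -1.348 = 0.4894.

W_a / W_b ≈ 0.489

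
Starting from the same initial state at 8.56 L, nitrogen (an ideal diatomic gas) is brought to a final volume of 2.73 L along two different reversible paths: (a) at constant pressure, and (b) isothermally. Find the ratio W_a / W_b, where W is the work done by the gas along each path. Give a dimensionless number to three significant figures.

W_a / W_b ≈ 0.596

Path (a) isobaric: W = P₁(V₂ − V₁) → W_a/(P₁V₁) = -0.6811.
Path (b) isothermal: W = P₁V₁ ln(V₂/V₁) → W_b/(P₁V₁) = -1.143.
W_a / W_b = -0.6811 / -1.143 = 0.596.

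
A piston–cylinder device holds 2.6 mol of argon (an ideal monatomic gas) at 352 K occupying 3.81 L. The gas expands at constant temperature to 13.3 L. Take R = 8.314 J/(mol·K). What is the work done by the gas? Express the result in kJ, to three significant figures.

Isothermal: W = nRT ln(V₂/V₁).
W = (2.6)(8.314)(352) × ln(13.3/3.81)
  = 7609 × 1.25
W_by_gas = 9512 J.

W ≈ 9.51 kJ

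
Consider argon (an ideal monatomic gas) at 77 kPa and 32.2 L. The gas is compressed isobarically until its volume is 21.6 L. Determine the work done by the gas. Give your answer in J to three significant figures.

Isobaric: W = P ΔV.
W = (77 kPa)(21.6 − 32.2 L) = (77)(-10.6) = -816.2 J.

W ≈ -816 J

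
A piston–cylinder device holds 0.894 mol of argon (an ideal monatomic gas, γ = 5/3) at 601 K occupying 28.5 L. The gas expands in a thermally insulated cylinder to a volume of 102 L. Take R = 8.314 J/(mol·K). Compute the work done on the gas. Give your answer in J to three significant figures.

W ≈ -3840 J

Adiabatic: TV^(γ−1) = const with γ = 5/3.
T₂ = T₁ (V₁/V₂)^(γ−1) = 601 × (28.5/102)^0.667 = 601 × 0.4274 = 256.9 K.
W_by = nCᵥ(T₁ − T₂) = (0.894)(12.47)(601 − 256.9) = 3837 J.
Work on gas = −W_by = -3837 J.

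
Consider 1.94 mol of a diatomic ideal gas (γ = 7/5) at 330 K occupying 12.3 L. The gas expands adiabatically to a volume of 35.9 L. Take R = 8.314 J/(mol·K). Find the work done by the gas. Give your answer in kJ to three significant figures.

W ≈ 4.64 kJ

Adiabatic: TV^(γ−1) = const with γ = 7/5.
T₂ = T₁ (V₁/V₂)^(γ−1) = 330 × (12.3/35.9)^0.4 = 330 × 0.6515 = 215 K.
W_by = nCᵥ(T₁ − T₂) = (1.94)(20.79)(330 − 215) = 4637 J.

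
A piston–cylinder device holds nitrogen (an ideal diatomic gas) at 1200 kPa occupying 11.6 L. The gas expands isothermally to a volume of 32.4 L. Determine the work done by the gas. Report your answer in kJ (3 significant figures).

Isothermal: W = nRT ln(V₂/V₁) = P₁V₁ ln(V₂/V₁).
P₁V₁ = (1200 kPa)(11.6 L) = 13920 J.
W = 13920 × ln(32.4/11.6) = 13920 × 1.027
W_by_gas = 14298 J.

W ≈ 14.3 kJ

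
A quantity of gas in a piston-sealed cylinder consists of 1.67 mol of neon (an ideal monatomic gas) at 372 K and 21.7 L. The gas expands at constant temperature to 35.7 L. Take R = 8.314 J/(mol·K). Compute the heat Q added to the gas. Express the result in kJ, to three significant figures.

Q ≈ 2.57 kJ

Isothermal ⇒ ΔU = 0, so Q = W = nRT ln(V₂/V₁).
Q = (1.67)(8.314)(372) ln(35.7/21.7) = 5165 × 0.4978 = 2571 J.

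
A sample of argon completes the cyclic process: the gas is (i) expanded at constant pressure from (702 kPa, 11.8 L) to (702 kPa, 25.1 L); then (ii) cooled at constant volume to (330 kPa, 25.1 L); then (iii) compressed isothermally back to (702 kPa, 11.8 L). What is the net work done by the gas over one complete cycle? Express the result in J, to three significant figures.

Leg (i): W = PΔV = (702)(25.1 − 11.8) = 9337 J.
Leg (ii): W = 0.
Leg (iii): W = PᵢVᵢ ln(V_f/Vᵢ) = (8283) ln(11.8/25.1) = -6252 J.
W_net = 9337 − 6252 = 3085 J.

W_net ≈ 3080 J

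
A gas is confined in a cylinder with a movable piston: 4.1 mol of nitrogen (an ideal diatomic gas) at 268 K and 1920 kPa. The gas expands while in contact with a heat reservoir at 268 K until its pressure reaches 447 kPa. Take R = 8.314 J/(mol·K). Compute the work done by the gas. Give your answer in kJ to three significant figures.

W ≈ 13.3 kJ

Isothermal process: W = nRT ln(V₂/V₁) = nRT ln(P₁/P₂).
W = (4.1)(8.314)(268) × ln(1920/447)
  = 9135 × ln(4.295) = 9135 × 1.458
W_by_gas = 13315 J.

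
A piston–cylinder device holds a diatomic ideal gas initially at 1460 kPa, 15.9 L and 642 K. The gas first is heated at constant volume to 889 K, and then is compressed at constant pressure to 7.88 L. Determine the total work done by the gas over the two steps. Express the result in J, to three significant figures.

Step 1 (isochoric): W = 0 (constant volume).
After step 1: P = 2022 kPa (V unchanged).
Step 2 (isobaric): W = PΔV = (2022 kPa)(7.88 − 15.9 L) = -16214 J.
W_total = 0 − 16214 = -16214 J.

W_total ≈ -16200 J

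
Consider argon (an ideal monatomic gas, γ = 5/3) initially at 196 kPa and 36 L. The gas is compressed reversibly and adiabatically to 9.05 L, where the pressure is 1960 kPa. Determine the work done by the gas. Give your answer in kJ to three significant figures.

Adiabatic: W = (P₁V₁ − P₂V₂)/(γ − 1) with γ = 5/3.
P₁V₁ = 7056 J, P₂V₂ = 17738 J.
W = (7056 − 17738) / 0.6667 = -16023 J.

W ≈ -16.0 kJ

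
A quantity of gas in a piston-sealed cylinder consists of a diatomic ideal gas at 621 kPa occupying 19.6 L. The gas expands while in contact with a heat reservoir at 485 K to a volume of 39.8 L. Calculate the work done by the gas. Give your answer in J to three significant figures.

W ≈ 8620 J

Isothermal: W = nRT ln(V₂/V₁) = P₁V₁ ln(V₂/V₁).
P₁V₁ = (621 kPa)(19.6 L) = 12172 J.
W = 12172 × ln(39.8/19.6) = 12172 × 0.7083
W_by_gas = 8622 J.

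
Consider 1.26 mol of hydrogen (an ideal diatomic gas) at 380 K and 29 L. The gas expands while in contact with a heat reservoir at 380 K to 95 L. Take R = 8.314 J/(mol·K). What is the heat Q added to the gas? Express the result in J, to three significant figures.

Isothermal ⇒ ΔU = 0, so Q = W = nRT ln(V₂/V₁).
Q = (1.26)(8.314)(380) ln(95/29) = 3981 × 1.187 = 4723 J.

Q ≈ 4720 J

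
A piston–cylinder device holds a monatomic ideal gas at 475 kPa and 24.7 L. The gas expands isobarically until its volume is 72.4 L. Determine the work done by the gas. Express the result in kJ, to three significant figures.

W ≈ 22.7 kJ

Isobaric: W = P ΔV.
W = (475 kPa)(72.4 − 24.7 L) = (475)(47.7) = 22658 J.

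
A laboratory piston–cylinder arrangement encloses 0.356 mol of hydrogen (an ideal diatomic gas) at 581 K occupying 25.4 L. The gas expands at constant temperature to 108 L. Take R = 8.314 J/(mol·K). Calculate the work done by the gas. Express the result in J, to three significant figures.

Isothermal: W = nRT ln(V₂/V₁).
W = (0.356)(8.314)(581) × ln(108/25.4)
  = 1720 × 1.447
W_by_gas = 2489 J.

W ≈ 2490 J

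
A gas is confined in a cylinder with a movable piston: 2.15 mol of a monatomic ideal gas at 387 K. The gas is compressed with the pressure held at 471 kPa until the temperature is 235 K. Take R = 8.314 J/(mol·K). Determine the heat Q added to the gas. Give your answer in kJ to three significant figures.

Q ≈ -6.79 kJ

Isobaric: W = nRΔT = (2.15)(8.314)(-152) = -2717 J.
ΔU = nCᵥΔT with Cᵥ = 3R/2: ΔU = (2.15)(12.47)(-152) = -4076 J.
Q = ΔU + W = -4076 − 2717 = -6793 J.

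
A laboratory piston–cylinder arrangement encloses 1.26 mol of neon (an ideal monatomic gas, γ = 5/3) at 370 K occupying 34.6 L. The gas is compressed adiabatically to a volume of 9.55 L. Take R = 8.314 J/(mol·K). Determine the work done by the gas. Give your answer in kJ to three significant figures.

Adiabatic: TV^(γ−1) = const with γ = 5/3.
T₂ = T₁ (V₁/V₂)^(γ−1) = 370 × (34.6/9.55)^0.667 = 370 × 2.359 = 872.8 K.
W_by = nCᵥ(T₁ − T₂) = (1.26)(12.47)(370 − 872.8) = -7901 J.

W ≈ -7.90 kJ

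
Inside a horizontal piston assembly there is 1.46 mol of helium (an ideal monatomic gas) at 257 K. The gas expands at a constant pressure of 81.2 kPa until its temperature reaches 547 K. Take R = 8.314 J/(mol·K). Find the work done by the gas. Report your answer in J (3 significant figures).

W ≈ 3520 J

Isobaric: W = P ΔV = nR ΔT.
W = (1.46)(8.314)(547 − 257) = 3520 J.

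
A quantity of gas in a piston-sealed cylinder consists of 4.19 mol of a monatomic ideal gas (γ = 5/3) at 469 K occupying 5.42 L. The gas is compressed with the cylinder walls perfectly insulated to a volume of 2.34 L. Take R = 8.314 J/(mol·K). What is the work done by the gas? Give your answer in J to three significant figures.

Adiabatic: TV^(γ−1) = const with γ = 5/3.
T₂ = T₁ (V₁/V₂)^(γ−1) = 469 × (5.42/2.34)^0.667 = 469 × 1.751 = 821 K.
W_by = nCᵥ(T₁ − T₂) = (4.19)(12.47)(469 − 821) = -18395 J.

W ≈ -18400 J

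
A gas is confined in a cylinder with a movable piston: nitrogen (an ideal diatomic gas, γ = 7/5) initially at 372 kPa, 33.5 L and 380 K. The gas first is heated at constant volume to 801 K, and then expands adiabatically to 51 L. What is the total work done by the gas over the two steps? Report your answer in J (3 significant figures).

W_total ≈ 10200 J

Step 1 (isochoric): W = 0 (constant volume).
After step 1: P = 784.1 kPa (V unchanged).
Step 2 (adiabatic): W = (P₁V₁ − P₂V₂)/(γ−1) = (26269 − 22204)/0.4 = 10162 J.
W_total = 0 + 10162 = 10162 J.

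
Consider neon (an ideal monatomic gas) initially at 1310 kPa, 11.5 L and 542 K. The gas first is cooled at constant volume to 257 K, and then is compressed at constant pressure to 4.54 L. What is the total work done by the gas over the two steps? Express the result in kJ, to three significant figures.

Step 1 (isochoric): W = 0 (constant volume).
After step 1: P = 621.2 kPa (V unchanged).
Step 2 (isobaric): W = PΔV = (621.2 kPa)(4.54 − 11.5 L) = -4323 J.
W_total = 0 − 4323 = -4323 J.

W_total ≈ -4.32 kJ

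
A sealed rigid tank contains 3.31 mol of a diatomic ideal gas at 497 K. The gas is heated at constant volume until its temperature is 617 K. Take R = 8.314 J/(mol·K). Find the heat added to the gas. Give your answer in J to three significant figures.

Constant volume ⇒ W = 0, so Q = ΔU = nCᵥΔT with Cᵥ = 5R/2 = 20.79 J/(mol·K).
ΔU = (3.31)(20.79)(617 − 497) = 8256 J.

Q ≈ 8260 J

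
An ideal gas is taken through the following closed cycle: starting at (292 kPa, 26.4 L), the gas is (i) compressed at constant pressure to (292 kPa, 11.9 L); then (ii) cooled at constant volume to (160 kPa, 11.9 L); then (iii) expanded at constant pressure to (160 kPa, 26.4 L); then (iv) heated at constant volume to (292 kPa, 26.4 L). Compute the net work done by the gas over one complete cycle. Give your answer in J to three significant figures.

W_net ≈ -1910 J

Constant-volume legs do no work.
W(i) = (292)(11.9 − 26.4) = -4234 J; W(iii) = (160)(26.4 − 11.9) = 2320 J.
W_net = -4234 + 2320 = -1914 J (the counter-clockwise enclosed area).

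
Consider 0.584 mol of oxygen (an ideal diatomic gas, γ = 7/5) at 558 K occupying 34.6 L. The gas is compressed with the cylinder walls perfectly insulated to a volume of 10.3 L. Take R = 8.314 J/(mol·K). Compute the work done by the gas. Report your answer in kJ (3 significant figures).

Adiabatic: TV^(γ−1) = const with γ = 7/5.
T₂ = T₁ (V₁/V₂)^(γ−1) = 558 × (34.6/10.3)^0.4 = 558 × 1.624 = 906 K.
W_by = nCᵥ(T₁ − T₂) = (0.584)(20.79)(558 − 906) = -4224 J.

W ≈ -4.22 kJ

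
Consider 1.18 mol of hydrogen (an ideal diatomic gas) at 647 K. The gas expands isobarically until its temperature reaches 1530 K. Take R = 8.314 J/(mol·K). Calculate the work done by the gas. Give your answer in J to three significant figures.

W ≈ 8660 J

Isobaric: W = P ΔV = nR ΔT.
W = (1.18)(8.314)(1530 − 647) = 8663 J.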